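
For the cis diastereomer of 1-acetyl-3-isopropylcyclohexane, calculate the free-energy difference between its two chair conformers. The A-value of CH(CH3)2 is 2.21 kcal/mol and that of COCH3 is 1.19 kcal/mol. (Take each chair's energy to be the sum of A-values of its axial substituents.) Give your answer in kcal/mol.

3.40 kcal/mol

C1 and C3 have the same parity, so for the cis isomer the two substituents are e,e in one chair and a,a in the other.
Chair I (isopropyl axial, acetyl axial): E = 3.40 kcal/mol.
Chair II (isopropyl equatorial, acetyl equatorial): E = 0.00 kcal/mol.
ΔE = 3.40 − 0.00 = 3.40 kcal/mol; chair II is more stable.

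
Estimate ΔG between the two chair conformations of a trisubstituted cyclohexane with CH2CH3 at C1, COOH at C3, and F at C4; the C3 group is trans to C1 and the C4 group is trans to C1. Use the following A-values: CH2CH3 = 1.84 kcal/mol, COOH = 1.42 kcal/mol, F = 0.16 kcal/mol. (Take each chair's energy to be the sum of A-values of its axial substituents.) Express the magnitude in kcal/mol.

Chair I (ethyl axial, carboxyl equatorial, fluoro axial): E = 2.00 kcal/mol.
Chair II (ethyl equatorial, carboxyl axial, fluoro equatorial): E = 1.42 kcal/mol.
ΔE = 2.00 − 1.42 = 0.58 kcal/mol; chair II is more stable.

0.58 kcal/mol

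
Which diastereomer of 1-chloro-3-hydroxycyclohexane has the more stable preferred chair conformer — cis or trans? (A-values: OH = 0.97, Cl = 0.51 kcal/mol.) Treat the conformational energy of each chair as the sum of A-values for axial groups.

cis

At 1,3 positions (parity same): cis → (e,e or a,a); trans → (a,e or e,a).
Best chair for cis: E = 0.00 kcal/mol; best chair for trans: E = 0.51 kcal/mol.
The cis isomer is lower by 0.51 kcal/mol.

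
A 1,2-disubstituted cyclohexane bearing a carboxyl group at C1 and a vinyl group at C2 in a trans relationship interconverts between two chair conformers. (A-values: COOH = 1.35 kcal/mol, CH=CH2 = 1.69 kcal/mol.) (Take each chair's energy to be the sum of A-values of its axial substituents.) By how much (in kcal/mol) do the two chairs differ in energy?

3.04 kcal/mol

C1 and C2 have opposite parity, so for the trans isomer the two substituents are e,e in one chair and a,a in the other.
Chair I (carboxyl axial, vinyl axial): E = 3.04 kcal/mol.
Chair II (carboxyl equatorial, vinyl equatorial): E = 0.00 kcal/mol.
ΔE = 3.04 − 0.00 = 3.04 kcal/mol; chair II is more stable.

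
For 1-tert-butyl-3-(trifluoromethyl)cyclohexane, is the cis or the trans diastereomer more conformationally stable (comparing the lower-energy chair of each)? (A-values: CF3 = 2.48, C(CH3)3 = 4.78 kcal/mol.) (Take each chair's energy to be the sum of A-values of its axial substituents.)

At 1,3 positions (parity same): cis → (e,e or a,a); trans → (a,e or e,a).
Best chair for cis: E = 0.00 kcal/mol; best chair for trans: E = 2.48 kcal/mol.
The cis isomer is lower by 2.48 kcal/mol.

cis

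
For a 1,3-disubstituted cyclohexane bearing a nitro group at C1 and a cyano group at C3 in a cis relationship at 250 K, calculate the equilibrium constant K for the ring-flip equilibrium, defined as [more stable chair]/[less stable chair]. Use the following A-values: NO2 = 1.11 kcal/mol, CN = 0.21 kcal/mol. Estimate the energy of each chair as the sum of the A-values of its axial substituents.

C1 and C3 have the same parity, so for the cis isomer the two substituents are e,e in one chair and a,a in the other.
Chair I (nitro axial, cyano axial): E = 1.32 kcal/mol; chair II (nitro equatorial, cyano equatorial): E = 0.00 kcal/mol.
ΔG = 1.32 kcal/mol between the two chairs.
K = exp(ΔG/RT) with R = 1.987×10⁻³ kcal mol⁻¹ K⁻¹ and T = 250 K gives K ≈ 14.3.

K ≈ 14.3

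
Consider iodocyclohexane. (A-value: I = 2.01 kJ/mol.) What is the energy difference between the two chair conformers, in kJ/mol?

A monosubstituted cyclohexane has one chair with the iodo group axial (E = A = 2.01 kJ/mol) and one with it equatorial (E = 0).
ΔE = 2.01 − 0 = 2.01 kJ/mol.

2.01 kJ/mol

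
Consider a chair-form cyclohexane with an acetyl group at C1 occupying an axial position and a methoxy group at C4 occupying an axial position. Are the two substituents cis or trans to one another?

trans

C1 and C4 have opposite parity, so their axial bonds point in opposite directions.
With opposite-parity carbons, two substituents on the same face are one axial and one equatorial; opposite faces give both axial or both equatorial.
Here the groups are axial/axial → opposite face → trans.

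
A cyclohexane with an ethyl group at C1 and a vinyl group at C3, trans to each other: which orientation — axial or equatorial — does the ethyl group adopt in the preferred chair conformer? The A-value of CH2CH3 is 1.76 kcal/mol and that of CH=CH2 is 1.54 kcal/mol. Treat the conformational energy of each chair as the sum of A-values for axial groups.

equatorial

C1 and C3 have the same parity, so for the trans isomer the two substituents are one axial and one equatorial in each chair.
Chair I (ethyl axial, vinyl equatorial): E = 1.76 kcal/mol.
Chair II (ethyl equatorial, vinyl axial): E = 1.54 kcal/mol.
Chair II is the more stable (lower-energy) conformer, and in that chair the ethyl group is equatorial.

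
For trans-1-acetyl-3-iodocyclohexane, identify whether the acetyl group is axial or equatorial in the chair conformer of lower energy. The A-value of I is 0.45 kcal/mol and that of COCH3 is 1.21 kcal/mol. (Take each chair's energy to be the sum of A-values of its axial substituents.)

C1 and C3 have the same parity, so for the trans isomer the two substituents are one axial and one equatorial in each chair.
Chair I (iodo axial, acetyl equatorial): E = 0.45 kcal/mol.
Chair II (iodo equatorial, acetyl axial): E = 1.21 kcal/mol.
Chair I is the more stable (lower-energy) conformer, and in that chair the acetyl group is equatorial.

equatorial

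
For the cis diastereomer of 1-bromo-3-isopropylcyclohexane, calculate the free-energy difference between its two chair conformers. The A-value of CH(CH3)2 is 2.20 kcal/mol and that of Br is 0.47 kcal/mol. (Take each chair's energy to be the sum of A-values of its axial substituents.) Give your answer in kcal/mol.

C1 and C3 have the same parity, so for the cis isomer the two substituents are e,e in one chair and a,a in the other.
Chair I (isopropyl axial, bromo axial): E = 2.67 kcal/mol.
Chair II (isopropyl equatorial, bromo equatorial): E = 0.00 kcal/mol.
ΔE = 2.67 − 0.00 = 2.67 kcal/mol; chair II is more stable.

2.67 kcal/mol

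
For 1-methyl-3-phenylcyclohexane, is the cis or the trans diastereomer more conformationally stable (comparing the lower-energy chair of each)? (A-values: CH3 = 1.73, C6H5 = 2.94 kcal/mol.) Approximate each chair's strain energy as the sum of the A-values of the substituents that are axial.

At 1,3 positions (parity same): cis → (e,e or a,a); trans → (a,e or e,a).
Best chair for cis: E = 0.00 kcal/mol; best chair for trans: E = 1.73 kcal/mol.
The cis isomer is lower by 1.73 kcal/mol.

cis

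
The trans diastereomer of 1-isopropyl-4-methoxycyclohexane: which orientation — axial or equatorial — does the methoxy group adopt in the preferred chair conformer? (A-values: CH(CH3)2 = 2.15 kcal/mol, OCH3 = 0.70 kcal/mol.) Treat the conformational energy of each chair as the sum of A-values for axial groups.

equatorial

C1 and C4 have opposite parity, so for the trans isomer the two substituents are e,e in one chair and a,a in the other.
Chair I (isopropyl axial, methoxy axial): E = 2.85 kcal/mol.
Chair II (isopropyl equatorial, methoxy equatorial): E = 0.00 kcal/mol.
Chair II is the more stable (lower-energy) conformer, and in that chair the methoxy group is equatorial.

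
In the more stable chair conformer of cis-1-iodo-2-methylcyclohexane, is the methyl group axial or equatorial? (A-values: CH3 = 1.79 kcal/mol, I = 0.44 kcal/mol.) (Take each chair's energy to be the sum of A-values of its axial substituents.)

equatorial

C1 and C2 have opposite parity, so for the cis isomer the two substituents are one axial and one equatorial in each chair.
Chair I (methyl axial, iodo equatorial): E = 1.79 kcal/mol.
Chair II (methyl equatorial, iodo axial): E = 0.44 kcal/mol.
Chair II is the more stable (lower-energy) conformer, and in that chair the methyl group is equatorial.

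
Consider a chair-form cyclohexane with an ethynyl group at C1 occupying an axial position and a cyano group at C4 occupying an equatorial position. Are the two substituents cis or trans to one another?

cis

C1 and C4 have opposite parity, so their axial bonds point in opposite directions.
With opposite-parity carbons, two substituents on the same face are one axial and one equatorial; opposite faces give both axial or both equatorial.
Here the groups are axial/equatorial → same face → cis.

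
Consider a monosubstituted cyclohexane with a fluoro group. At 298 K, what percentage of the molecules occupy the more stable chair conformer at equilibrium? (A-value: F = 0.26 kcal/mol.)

One chair has the fluoro group axial (E = 0.26 kcal/mol) and the other has it equatorial (E = 0).
ΔG = 0.26 kcal/mol between the two chairs.
K = exp(ΔG/RT) with R = 1.987×10⁻³ kcal mol⁻¹ K⁻¹ and T = 298 K gives K ≈ 1.55.
Fraction in the lower-energy chair = K/(K+1) = 60.8%.

60.8%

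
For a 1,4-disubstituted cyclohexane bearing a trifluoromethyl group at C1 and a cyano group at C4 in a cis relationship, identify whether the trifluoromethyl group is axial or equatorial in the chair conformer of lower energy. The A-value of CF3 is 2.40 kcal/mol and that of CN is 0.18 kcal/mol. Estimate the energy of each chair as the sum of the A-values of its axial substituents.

equatorial

C1 and C4 have opposite parity, so for the cis isomer the two substituents are one axial and one equatorial in each chair.
Chair I (trifluoromethyl axial, cyano equatorial): E = 2.40 kcal/mol.
Chair II (trifluoromethyl equatorial, cyano axial): E = 0.18 kcal/mol.
Chair II is the more stable (lower-energy) conformer, and in that chair the trifluoromethyl group is equatorial.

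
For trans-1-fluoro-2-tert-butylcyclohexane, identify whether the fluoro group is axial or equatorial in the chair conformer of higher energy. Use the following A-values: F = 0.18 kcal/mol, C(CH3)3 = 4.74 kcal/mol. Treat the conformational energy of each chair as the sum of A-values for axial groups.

C1 and C2 have opposite parity, so for the trans isomer the two substituents are e,e in one chair and a,a in the other.
Chair I (fluoro axial, tert-butyl axial): E = 4.92 kcal/mol.
Chair II (fluoro equatorial, tert-butyl equatorial): E = 0.00 kcal/mol.
Chair I is the less stable (higher-energy) conformer, and in that chair the fluoro group is axial.

axial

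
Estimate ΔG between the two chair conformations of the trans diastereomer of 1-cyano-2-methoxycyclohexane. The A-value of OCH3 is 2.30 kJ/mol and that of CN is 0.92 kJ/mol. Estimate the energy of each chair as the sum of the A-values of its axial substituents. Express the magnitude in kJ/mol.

C1 and C2 have opposite parity, so for the trans isomer the two substituents are e,e in one chair and a,a in the other.
Chair I (methoxy axial, cyano axial): E = 3.22 kJ/mol.
Chair II (methoxy equatorial, cyano equatorial): E = 0.00 kJ/mol.
ΔE = 3.22 − 0.00 = 3.22 kJ/mol; chair II is more stable.

3.22 kJ/mol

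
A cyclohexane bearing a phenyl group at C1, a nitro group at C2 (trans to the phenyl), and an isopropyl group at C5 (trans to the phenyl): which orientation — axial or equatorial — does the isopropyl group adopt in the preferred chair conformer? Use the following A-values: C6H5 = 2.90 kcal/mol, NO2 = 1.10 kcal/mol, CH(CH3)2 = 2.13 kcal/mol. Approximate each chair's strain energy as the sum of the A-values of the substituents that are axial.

Chair I (phenyl axial, nitro axial, isopropyl equatorial): E = 4.00 kcal/mol.
Chair II (phenyl equatorial, nitro equatorial, isopropyl axial): E = 2.13 kcal/mol.
Chair II is the more stable (lower-energy) conformer, and in that chair the isopropyl group is axial.

axial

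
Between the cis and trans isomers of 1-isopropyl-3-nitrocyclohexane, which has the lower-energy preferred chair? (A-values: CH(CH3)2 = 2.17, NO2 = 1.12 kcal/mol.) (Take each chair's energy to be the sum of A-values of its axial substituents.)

cis

At 1,3 positions (parity same): cis → (e,e or a,a); trans → (a,e or e,a).
Best chair for cis: E = 0.00 kcal/mol; best chair for trans: E = 1.12 kcal/mol.
The cis isomer is lower by 1.12 kcal/mol.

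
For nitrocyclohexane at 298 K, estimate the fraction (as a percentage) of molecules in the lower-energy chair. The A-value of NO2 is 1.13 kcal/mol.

One chair has the nitro group axial (E = 1.13 kcal/mol) and the other has it equatorial (E = 0).
ΔG = 1.13 kcal/mol between the two chairs.
K = exp(ΔG/RT) with R = 1.987×10⁻³ kcal mol⁻¹ K⁻¹ and T = 298 K gives K ≈ 6.74.
Fraction in the lower-energy chair = K/(K+1) = 87.1%.

87.1%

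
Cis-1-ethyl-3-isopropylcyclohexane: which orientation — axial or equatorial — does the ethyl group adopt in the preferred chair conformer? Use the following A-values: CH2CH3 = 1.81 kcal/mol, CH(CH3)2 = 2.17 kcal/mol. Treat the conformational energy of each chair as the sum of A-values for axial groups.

equatorial

C1 and C3 have the same parity, so for the cis isomer the two substituents are e,e in one chair and a,a in the other.
Chair I (ethyl axial, isopropyl axial): E = 3.98 kcal/mol.
Chair II (ethyl equatorial, isopropyl equatorial): E = 0.00 kcal/mol.
Chair II is the more stable (lower-energy) conformer, and in that chair the ethyl group is equatorial.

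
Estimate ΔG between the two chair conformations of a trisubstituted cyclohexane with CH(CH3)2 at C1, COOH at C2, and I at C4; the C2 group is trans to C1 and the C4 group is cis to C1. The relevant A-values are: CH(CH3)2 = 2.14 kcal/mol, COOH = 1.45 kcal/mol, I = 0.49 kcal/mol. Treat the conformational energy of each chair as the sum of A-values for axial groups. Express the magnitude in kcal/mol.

3.10 kcal/mol

Chair I (isopropyl axial, carboxyl axial, iodo equatorial): E = 3.59 kcal/mol.
Chair II (isopropyl equatorial, carboxyl equatorial, iodo axial): E = 0.49 kcal/mol.
ΔE = 3.59 − 0.49 = 3.10 kcal/mol; chair II is more stable.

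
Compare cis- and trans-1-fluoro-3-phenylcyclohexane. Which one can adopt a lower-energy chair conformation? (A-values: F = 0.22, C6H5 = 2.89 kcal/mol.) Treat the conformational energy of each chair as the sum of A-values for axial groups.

cis

At 1,3 positions (parity same): cis → (e,e or a,a); trans → (a,e or e,a).
Best chair for cis: E = 0.00 kcal/mol; best chair for trans: E = 0.22 kcal/mol.
The cis isomer is lower by 0.22 kcal/mol.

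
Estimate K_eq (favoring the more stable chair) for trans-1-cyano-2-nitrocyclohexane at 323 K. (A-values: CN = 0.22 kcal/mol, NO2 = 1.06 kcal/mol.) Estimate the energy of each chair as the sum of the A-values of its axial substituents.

C1 and C2 have opposite parity, so for the trans isomer the two substituents are e,e in one chair and a,a in the other.
Chair I (cyano axial, nitro axial): E = 1.28 kcal/mol; chair II (cyano equatorial, nitro equatorial): E = 0.00 kcal/mol.
ΔG = 1.28 kcal/mol between the two chairs.
K = exp(ΔG/RT) with R = 1.987×10⁻³ kcal mol⁻¹ K⁻¹ and T = 323 K gives K ≈ 7.35.

K ≈ 7.35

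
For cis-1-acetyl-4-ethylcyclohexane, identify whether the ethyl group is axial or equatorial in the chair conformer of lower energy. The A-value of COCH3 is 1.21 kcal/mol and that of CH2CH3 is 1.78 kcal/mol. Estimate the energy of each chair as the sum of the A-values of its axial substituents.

C1 and C4 have opposite parity, so for the cis isomer the two substituents are one axial and one equatorial in each chair.
Chair I (acetyl axial, ethyl equatorial): E = 1.21 kcal/mol.
Chair II (acetyl equatorial, ethyl axial): E = 1.78 kcal/mol.
Chair I is the more stable (lower-energy) conformer, and in that chair the ethyl group is equatorial.

equatorial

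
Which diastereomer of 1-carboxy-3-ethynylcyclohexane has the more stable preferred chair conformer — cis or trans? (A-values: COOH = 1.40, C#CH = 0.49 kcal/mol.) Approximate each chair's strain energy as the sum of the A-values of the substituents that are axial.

At 1,3 positions (parity same): cis → (e,e or a,a); trans → (a,e or e,a).
Best chair for cis: E = 0.00 kcal/mol; best chair for trans: E = 0.49 kcal/mol.
The cis isomer is lower by 0.49 kcal/mol.

cis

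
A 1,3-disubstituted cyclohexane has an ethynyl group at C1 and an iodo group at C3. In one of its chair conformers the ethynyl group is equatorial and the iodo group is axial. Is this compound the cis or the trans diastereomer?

trans

C1 and C3 have the same parity, so their axial bonds point in the same direction.
With same-parity carbons, two substituents on the same face are both axial or both equatorial; opposite faces give one of each.
Here the groups are equatorial/axial → opposite face → trans.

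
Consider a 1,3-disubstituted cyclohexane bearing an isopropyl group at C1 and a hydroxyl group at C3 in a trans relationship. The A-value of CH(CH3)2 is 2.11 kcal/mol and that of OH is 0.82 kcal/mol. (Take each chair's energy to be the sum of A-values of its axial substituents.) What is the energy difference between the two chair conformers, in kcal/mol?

1.29 kcal/mol

C1 and C3 have the same parity, so for the trans isomer the two substituents are one axial and one equatorial in each chair.
Chair I (isopropyl axial, hydroxyl equatorial): E = 2.11 kcal/mol.
Chair II (isopropyl equatorial, hydroxyl axial): E = 0.82 kcal/mol.
ΔE = 2.11 − 0.82 = 1.29 kcal/mol; chair II is more stable.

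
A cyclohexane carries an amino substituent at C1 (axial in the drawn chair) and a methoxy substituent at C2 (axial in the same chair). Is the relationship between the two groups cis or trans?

trans

C1 and C2 have opposite parity, so their axial bonds point in opposite directions.
With opposite-parity carbons, two substituents on the same face are one axial and one equatorial; opposite faces give both axial or both equatorial.
Here the groups are axial/axial → opposite face → trans.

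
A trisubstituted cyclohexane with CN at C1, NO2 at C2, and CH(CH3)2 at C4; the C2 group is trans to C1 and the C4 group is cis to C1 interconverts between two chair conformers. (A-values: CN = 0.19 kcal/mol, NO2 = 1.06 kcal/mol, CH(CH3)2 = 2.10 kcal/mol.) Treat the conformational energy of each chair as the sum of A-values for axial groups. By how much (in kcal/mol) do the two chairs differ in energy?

Chair I (cyano axial, nitro axial, isopropyl equatorial): E = 1.25 kcal/mol.
Chair II (cyano equatorial, nitro equatorial, isopropyl axial): E = 2.10 kcal/mol.
ΔE = 2.10 − 1.25 = 0.85 kcal/mol; chair I is more stable.

0.85 kcal/mol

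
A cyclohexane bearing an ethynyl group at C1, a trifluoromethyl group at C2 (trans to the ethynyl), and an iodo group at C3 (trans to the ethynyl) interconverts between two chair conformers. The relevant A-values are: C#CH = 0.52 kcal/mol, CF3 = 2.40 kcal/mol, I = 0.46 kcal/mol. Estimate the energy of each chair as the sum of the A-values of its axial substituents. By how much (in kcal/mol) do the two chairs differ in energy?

Chair I (ethynyl axial, trifluoromethyl axial, iodo equatorial): E = 2.92 kcal/mol.
Chair II (ethynyl equatorial, trifluoromethyl equatorial, iodo axial): E = 0.46 kcal/mol.
ΔE = 2.92 − 0.46 = 2.46 kcal/mol; chair II is more stable.

2.46 kcal/mol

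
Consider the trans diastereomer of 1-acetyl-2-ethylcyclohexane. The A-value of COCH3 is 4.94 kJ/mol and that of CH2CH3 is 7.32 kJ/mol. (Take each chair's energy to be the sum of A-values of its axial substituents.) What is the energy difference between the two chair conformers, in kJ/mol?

C1 and C2 have opposite parity, so for the trans isomer the two substituents are e,e in one chair and a,a in the other.
Chair I (acetyl axial, ethyl axial): E = 12.26 kJ/mol.
Chair II (acetyl equatorial, ethyl equatorial): E = 0.00 kJ/mol.
ΔE = 12.26 − 0.00 = 12.26 kJ/mol; chair II is more stable.

12.26 kJ/mol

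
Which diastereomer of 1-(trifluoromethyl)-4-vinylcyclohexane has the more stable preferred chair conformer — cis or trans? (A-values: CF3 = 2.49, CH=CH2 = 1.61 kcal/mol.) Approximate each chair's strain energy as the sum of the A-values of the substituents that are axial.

trans

At 1,4 positions (parity opposite): cis → (a,e or e,a); trans → (e,e or a,a).
Best chair for cis: E = 1.61 kcal/mol; best chair for trans: E = 0.00 kcal/mol.
The trans isomer is lower by 1.61 kcal/mol.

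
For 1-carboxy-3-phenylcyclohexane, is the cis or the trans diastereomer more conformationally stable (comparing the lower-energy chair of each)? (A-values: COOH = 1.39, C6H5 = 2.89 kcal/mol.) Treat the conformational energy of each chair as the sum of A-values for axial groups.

cis

At 1,3 positions (parity same): cis → (e,e or a,a); trans → (a,e or e,a).
Best chair for cis: E = 0.00 kcal/mol; best chair for trans: E = 1.39 kcal/mol.
The cis isomer is lower by 1.39 kcal/mol.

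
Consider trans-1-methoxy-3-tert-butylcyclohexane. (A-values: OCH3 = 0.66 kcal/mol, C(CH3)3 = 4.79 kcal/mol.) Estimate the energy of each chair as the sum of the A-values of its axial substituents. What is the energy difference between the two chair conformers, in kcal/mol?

4.13 kcal/mol

C1 and C3 have the same parity, so for the trans isomer the two substituents are one axial and one equatorial in each chair.
Chair I (methoxy axial, tert-butyl equatorial): E = 0.66 kcal/mol.
Chair II (methoxy equatorial, tert-butyl axial): E = 4.79 kcal/mol.
ΔE = 4.79 − 0.66 = 4.13 kcal/mol; chair I is more stable.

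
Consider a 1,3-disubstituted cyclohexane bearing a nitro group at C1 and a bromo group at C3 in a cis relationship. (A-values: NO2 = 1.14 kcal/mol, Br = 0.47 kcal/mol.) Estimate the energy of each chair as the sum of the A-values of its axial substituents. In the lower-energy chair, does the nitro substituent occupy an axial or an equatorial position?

equatorial

C1 and C3 have the same parity, so for the cis isomer the two substituents are e,e in one chair and a,a in the other.
Chair I (nitro axial, bromo axial): E = 1.61 kcal/mol.
Chair II (nitro equatorial, bromo equatorial): E = 0.00 kcal/mol.
Chair II is the more stable (lower-energy) conformer, and in that chair the nitro group is equatorial.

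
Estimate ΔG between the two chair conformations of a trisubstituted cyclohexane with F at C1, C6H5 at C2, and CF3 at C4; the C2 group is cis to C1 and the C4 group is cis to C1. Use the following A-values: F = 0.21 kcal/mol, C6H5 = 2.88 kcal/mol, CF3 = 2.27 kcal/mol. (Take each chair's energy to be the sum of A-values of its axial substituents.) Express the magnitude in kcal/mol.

4.94 kcal/mol

Chair I (fluoro axial, phenyl equatorial, trifluoromethyl equatorial): E = 0.21 kcal/mol.
Chair II (fluoro equatorial, phenyl axial, trifluoromethyl axial): E = 5.15 kcal/mol.
ΔE = 5.15 − 0.21 = 4.94 kcal/mol; chair I is more stable.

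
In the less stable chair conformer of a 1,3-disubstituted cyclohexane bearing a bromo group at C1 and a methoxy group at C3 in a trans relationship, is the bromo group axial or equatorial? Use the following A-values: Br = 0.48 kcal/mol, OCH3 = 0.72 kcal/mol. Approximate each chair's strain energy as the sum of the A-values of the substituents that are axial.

equatorial

C1 and C3 have the same parity, so for the trans isomer the two substituents are one axial and one equatorial in each chair.
Chair I (bromo axial, methoxy equatorial): E = 0.48 kcal/mol.
Chair II (bromo equatorial, methoxy axial): E = 0.72 kcal/mol.
Chair II is the less stable (higher-energy) conformer, and in that chair the bromo group is equatorial.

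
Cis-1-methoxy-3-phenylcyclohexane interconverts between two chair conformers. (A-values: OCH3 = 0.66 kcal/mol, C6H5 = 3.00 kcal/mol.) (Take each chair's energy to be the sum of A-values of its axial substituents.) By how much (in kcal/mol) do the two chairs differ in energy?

3.66 kcal/mol

C1 and C3 have the same parity, so for the cis isomer the two substituents are e,e in one chair and a,a in the other.
Chair I (methoxy axial, phenyl axial): E = 3.66 kcal/mol.
Chair II (methoxy equatorial, phenyl equatorial): E = 0.00 kcal/mol.
ΔE = 3.66 − 0.00 = 3.66 kcal/mol; chair II is more stable.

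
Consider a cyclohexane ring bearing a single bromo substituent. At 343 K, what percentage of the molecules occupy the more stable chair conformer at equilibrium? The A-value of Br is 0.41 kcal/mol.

One chair has the bromo group axial (E = 0.41 kcal/mol) and the other has it equatorial (E = 0).
ΔG = 0.41 kcal/mol between the two chairs.
K = exp(ΔG/RT) with R = 1.987×10⁻³ kcal mol⁻¹ K⁻¹ and T = 343 K gives K ≈ 1.82.
Fraction in the lower-energy chair = K/(K+1) = 64.6%.

64.6%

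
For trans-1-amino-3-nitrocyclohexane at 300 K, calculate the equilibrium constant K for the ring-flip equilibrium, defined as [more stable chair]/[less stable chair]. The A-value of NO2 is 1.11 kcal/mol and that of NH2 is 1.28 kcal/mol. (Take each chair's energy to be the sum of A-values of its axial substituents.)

K ≈ 1.33

C1 and C3 have the same parity, so for the trans isomer the two substituents are one axial and one equatorial in each chair.
Chair I (nitro axial, amino equatorial): E = 1.11 kcal/mol; chair II (nitro equatorial, amino axial): E = 1.28 kcal/mol.
ΔG = 0.17 kcal/mol between the two chairs.
K = exp(ΔG/RT) with R = 1.987×10⁻³ kcal mol⁻¹ K⁻¹ and T = 300 K gives K ≈ 1.33.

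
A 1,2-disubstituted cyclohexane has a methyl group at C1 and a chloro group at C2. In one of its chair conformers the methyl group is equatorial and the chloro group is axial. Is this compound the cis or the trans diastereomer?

C1 and C2 have opposite parity, so their axial bonds point in opposite directions.
With opposite-parity carbons, two substituents on the same face are one axial and one equatorial; opposite faces give both axial or both equatorial.
Here the groups are equatorial/axial → same face → cis.

cis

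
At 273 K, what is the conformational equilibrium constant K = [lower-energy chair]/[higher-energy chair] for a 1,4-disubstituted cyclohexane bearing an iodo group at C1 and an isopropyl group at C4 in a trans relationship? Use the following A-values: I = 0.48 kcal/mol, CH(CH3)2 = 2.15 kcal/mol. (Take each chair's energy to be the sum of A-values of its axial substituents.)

K ≈ 128

C1 and C4 have opposite parity, so for the trans isomer the two substituents are e,e in one chair and a,a in the other.
Chair I (iodo axial, isopropyl axial): E = 2.63 kcal/mol; chair II (iodo equatorial, isopropyl equatorial): E = 0.00 kcal/mol.
ΔG = 2.63 kcal/mol between the two chairs.
K = exp(ΔG/RT) with R = 1.987×10⁻³ kcal mol⁻¹ K⁻¹ and T = 273 K gives K ≈ 128.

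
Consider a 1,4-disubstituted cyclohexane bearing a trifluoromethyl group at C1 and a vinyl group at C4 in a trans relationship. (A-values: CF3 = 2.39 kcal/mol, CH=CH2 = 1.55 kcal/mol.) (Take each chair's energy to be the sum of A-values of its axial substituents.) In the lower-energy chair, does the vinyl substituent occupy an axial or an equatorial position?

C1 and C4 have opposite parity, so for the trans isomer the two substituents are e,e in one chair and a,a in the other.
Chair I (trifluoromethyl axial, vinyl axial): E = 3.94 kcal/mol.
Chair II (trifluoromethyl equatorial, vinyl equatorial): E = 0.00 kcal/mol.
Chair II is the more stable (lower-energy) conformer, and in that chair the vinyl group is equatorial.

equatorial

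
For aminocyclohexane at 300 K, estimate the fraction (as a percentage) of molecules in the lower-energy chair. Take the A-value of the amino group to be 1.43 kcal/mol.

One chair has the amino group axial (E = 1.43 kcal/mol) and the other has it equatorial (E = 0).
ΔG = 1.43 kcal/mol between the two chairs.
K = exp(ΔG/RT) with R = 1.987×10⁻³ kcal mol⁻¹ K⁻¹ and T = 300 K gives K ≈ 11.
Fraction in the lower-energy chair = K/(K+1) = 91.7%.

91.7%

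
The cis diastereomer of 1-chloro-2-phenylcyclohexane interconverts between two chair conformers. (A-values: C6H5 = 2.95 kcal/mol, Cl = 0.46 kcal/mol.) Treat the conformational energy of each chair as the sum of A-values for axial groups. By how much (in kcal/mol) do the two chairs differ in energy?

2.49 kcal/mol

C1 and C2 have opposite parity, so for the cis isomer the two substituents are one axial and one equatorial in each chair.
Chair I (phenyl axial, chloro equatorial): E = 2.95 kcal/mol.
Chair II (phenyl equatorial, chloro axial): E = 0.46 kcal/mol.
ΔE = 2.95 − 0.46 = 2.49 kcal/mol; chair II is more stable.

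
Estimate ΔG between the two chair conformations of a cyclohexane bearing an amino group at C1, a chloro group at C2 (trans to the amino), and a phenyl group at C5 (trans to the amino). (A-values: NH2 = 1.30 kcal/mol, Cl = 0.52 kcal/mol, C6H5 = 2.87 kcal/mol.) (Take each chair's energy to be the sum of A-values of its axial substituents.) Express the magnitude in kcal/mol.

Chair I (amino axial, chloro axial, phenyl equatorial): E = 1.82 kcal/mol.
Chair II (amino equatorial, chloro equatorial, phenyl axial): E = 2.87 kcal/mol.
ΔE = 2.87 − 1.82 = 1.05 kcal/mol; chair I is more stable.

1.05 kcal/mol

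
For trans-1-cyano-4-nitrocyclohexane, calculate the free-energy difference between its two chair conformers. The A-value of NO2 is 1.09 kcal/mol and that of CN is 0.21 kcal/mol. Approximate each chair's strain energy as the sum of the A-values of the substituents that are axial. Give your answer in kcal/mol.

C1 and C4 have opposite parity, so for the trans isomer the two substituents are e,e in one chair and a,a in the other.
Chair I (nitro axial, cyano axial): E = 1.30 kcal/mol.
Chair II (nitro equatorial, cyano equatorial): E = 0.00 kcal/mol.
ΔE = 1.30 − 0.00 = 1.30 kcal/mol; chair II is more stable.

1.30 kcal/mol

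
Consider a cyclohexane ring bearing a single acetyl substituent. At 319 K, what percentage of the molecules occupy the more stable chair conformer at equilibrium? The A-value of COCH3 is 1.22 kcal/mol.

87.3%

One chair has the acetyl group axial (E = 1.22 kcal/mol) and the other has it equatorial (E = 0).
ΔG = 1.22 kcal/mol between the two chairs.
K = exp(ΔG/RT) with R = 1.987×10⁻³ kcal mol⁻¹ K⁻¹ and T = 319 K gives K ≈ 6.85.
Fraction in the lower-energy chair = K/(K+1) = 87.3%.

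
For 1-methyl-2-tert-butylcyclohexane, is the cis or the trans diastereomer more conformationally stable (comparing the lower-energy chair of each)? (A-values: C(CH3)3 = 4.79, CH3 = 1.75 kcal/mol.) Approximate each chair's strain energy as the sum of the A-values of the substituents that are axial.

trans

At 1,2 positions (parity opposite): cis → (a,e or e,a); trans → (e,e or a,a).
Best chair for cis: E = 1.75 kcal/mol; best chair for trans: E = 0.00 kcal/mol.
The trans isomer is lower by 1.75 kcal/mol.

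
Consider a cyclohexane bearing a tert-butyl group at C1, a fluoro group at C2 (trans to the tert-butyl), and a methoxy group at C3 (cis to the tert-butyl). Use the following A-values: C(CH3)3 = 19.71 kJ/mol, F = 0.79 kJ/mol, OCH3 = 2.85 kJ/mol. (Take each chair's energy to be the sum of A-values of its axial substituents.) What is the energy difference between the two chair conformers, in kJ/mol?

Chair I (tert-butyl axial, fluoro axial, methoxy axial): E = 23.35 kJ/mol.
Chair II (tert-butyl equatorial, fluoro equatorial, methoxy equatorial): E = 0.00 kJ/mol.
ΔE = 23.35 − 0.00 = 23.35 kJ/mol; chair II is more stable.

23.35 kJ/mol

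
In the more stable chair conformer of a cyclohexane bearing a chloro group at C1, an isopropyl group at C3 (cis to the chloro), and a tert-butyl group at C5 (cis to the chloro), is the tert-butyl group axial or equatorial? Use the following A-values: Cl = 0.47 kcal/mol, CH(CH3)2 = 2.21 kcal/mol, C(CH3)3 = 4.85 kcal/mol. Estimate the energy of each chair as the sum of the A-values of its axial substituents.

Chair I (chloro axial, isopropyl axial, tert-butyl axial): E = 7.53 kcal/mol.
Chair II (chloro equatorial, isopropyl equatorial, tert-butyl equatorial): E = 0.00 kcal/mol.
Chair II is the more stable (lower-energy) conformer, and in that chair the tert-butyl group is equatorial.

equatorial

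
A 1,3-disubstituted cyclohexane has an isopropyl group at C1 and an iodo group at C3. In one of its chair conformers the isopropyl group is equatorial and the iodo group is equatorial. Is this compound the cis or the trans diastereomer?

cis

C1 and C3 have the same parity, so their axial bonds point in the same direction.
With same-parity carbons, two substituents on the same face are both axial or both equatorial; opposite faces give one of each.
Here the groups are equatorial/equatorial → same face → cis.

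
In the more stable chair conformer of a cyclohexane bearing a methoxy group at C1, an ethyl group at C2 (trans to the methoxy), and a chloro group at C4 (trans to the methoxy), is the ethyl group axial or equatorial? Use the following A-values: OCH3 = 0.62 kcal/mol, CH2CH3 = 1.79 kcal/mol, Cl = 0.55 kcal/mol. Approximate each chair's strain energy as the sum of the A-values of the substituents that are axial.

equatorial

Chair I (methoxy axial, ethyl axial, chloro axial): E = 2.96 kcal/mol.
Chair II (methoxy equatorial, ethyl equatorial, chloro equatorial): E = 0.00 kcal/mol.
Chair II is the more stable (lower-energy) conformer, and in that chair the ethyl group is equatorial.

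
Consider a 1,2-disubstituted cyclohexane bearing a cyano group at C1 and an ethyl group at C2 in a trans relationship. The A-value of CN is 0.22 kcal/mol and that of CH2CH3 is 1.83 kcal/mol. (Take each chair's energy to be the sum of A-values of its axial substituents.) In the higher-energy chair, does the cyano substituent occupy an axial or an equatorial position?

axial

C1 and C2 have opposite parity, so for the trans isomer the two substituents are e,e in one chair and a,a in the other.
Chair I (cyano axial, ethyl axial): E = 2.05 kcal/mol.
Chair II (cyano equatorial, ethyl equatorial): E = 0.00 kcal/mol.
Chair I is the less stable (higher-energy) conformer, and in that chair the cyano group is axial.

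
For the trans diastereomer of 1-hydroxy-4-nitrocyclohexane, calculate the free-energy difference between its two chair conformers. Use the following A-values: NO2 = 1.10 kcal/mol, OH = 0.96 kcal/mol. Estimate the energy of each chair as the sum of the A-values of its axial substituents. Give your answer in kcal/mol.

2.06 kcal/mol

C1 and C4 have opposite parity, so for the trans isomer the two substituents are e,e in one chair and a,a in the other.
Chair I (nitro axial, hydroxyl axial): E = 2.06 kcal/mol.
Chair II (nitro equatorial, hydroxyl equatorial): E = 0.00 kcal/mol.
ΔE = 2.06 − 0.00 = 2.06 kcal/mol; chair II is more stable.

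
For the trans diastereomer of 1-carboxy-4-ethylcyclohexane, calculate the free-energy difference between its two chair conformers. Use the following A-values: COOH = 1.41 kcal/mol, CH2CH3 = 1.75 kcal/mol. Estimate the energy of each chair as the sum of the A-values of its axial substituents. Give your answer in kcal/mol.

C1 and C4 have opposite parity, so for the trans isomer the two substituents are e,e in one chair and a,a in the other.
Chair I (carboxyl axial, ethyl axial): E = 3.16 kcal/mol.
Chair II (carboxyl equatorial, ethyl equatorial): E = 0.00 kcal/mol.
ΔE = 3.16 − 0.00 = 3.16 kcal/mol; chair II is more stable.

3.16 kcal/mol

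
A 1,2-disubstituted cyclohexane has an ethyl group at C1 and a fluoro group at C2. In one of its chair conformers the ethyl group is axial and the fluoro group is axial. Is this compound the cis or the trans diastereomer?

trans

C1 and C2 have opposite parity, so their axial bonds point in opposite directions.
With opposite-parity carbons, two substituents on the same face are one axial and one equatorial; opposite faces give both axial or both equatorial.
Here the groups are axial/axial → opposite face → trans.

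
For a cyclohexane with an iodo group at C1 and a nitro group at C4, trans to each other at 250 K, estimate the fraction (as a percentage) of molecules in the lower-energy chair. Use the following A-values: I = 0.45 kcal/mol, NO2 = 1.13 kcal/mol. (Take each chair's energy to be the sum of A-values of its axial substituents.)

96.0%

C1 and C4 have opposite parity, so for the trans isomer the two substituents are e,e in one chair and a,a in the other.
Chair I (iodo axial, nitro axial): E = 1.58 kcal/mol; chair II (iodo equatorial, nitro equatorial): E = 0.00 kcal/mol.
ΔG = 1.58 kcal/mol between the two chairs.
K = exp(ΔG/RT) with R = 1.987×10⁻³ kcal mol⁻¹ K⁻¹ and T = 250 K gives K ≈ 24.1.
Fraction in the lower-energy chair = K/(K+1) = 96.0%.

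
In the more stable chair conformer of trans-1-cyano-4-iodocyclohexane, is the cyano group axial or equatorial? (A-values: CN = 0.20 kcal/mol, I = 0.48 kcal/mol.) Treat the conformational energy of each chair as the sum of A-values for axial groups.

C1 and C4 have opposite parity, so for the trans isomer the two substituents are e,e in one chair and a,a in the other.
Chair I (cyano axial, iodo axial): E = 0.68 kcal/mol.
Chair II (cyano equatorial, iodo equatorial): E = 0.00 kcal/mol.
Chair II is the more stable (lower-energy) conformer, and in that chair the cyano group is equatorial.

equatorial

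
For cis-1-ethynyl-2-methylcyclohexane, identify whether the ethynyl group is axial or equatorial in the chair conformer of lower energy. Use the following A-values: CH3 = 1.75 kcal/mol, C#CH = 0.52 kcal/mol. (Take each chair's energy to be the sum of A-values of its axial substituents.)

C1 and C2 have opposite parity, so for the cis isomer the two substituents are one axial and one equatorial in each chair.
Chair I (methyl axial, ethynyl equatorial): E = 1.75 kcal/mol.
Chair II (methyl equatorial, ethynyl axial): E = 0.52 kcal/mol.
Chair II is the more stable (lower-energy) conformer, and in that chair the ethynyl group is axial.

axial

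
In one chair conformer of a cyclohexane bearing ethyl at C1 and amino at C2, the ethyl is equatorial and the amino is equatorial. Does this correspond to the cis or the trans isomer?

C1 and C2 have opposite parity, so their axial bonds point in opposite directions.
With opposite-parity carbons, two substituents on the same face are one axial and one equatorial; opposite faces give both axial or both equatorial.
Here the groups are equatorial/equatorial → opposite face → trans.

trans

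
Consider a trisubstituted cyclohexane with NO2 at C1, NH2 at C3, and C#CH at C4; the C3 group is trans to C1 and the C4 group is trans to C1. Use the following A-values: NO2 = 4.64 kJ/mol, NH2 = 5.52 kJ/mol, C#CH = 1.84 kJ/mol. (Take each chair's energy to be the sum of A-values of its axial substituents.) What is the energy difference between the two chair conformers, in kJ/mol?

0.96 kJ/mol

Chair I (nitro axial, amino equatorial, ethynyl axial): E = 6.48 kJ/mol.
Chair II (nitro equatorial, amino axial, ethynyl equatorial): E = 5.52 kJ/mol.
ΔE = 6.48 − 5.52 = 0.96 kJ/mol; chair II is more stable.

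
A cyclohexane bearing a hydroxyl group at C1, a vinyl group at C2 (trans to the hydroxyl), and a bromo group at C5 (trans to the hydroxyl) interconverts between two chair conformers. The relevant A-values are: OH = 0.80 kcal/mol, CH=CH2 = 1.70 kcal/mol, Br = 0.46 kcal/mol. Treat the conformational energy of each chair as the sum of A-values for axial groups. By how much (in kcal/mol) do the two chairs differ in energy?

Chair I (hydroxyl axial, vinyl axial, bromo equatorial): E = 2.50 kcal/mol.
Chair II (hydroxyl equatorial, vinyl equatorial, bromo axial): E = 0.46 kcal/mol.
ΔE = 2.50 − 0.46 = 2.04 kcal/mol; chair II is more stable.

2.04 kcal/mol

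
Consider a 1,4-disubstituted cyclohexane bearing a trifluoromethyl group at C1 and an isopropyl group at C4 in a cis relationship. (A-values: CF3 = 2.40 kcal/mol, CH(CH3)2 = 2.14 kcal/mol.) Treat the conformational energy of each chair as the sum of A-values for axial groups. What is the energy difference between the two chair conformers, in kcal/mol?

0.26 kcal/mol

C1 and C4 have opposite parity, so for the cis isomer the two substituents are one axial and one equatorial in each chair.
Chair I (trifluoromethyl axial, isopropyl equatorial): E = 2.40 kcal/mol.
Chair II (trifluoromethyl equatorial, isopropyl axial): E = 2.14 kcal/mol.
ΔE = 2.40 − 2.14 = 0.26 kcal/mol; chair II is more stable.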